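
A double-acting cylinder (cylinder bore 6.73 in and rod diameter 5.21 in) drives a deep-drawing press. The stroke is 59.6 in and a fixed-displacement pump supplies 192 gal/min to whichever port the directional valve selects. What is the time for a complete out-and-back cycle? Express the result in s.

t ≈ 4.02 s

Cap-side area A_cap = π/4 × (6.73 in)² = 35.57 in^2
Rod-side annular area A_ann = π/4 × (6.73² − 5.21²) = 14.25 in^2
t_ext = A_cap·L/Q = 2.868 s
t_ret = A_ann·L/Q = 1.149 s
t_cycle = t_ext + t_ret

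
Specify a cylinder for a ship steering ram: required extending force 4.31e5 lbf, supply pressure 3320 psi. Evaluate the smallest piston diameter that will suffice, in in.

Extension force acts on the full piston face: F = P × (π/4)D².
D = √(4F / (πP)) = √(4 × 4.31e5 lbf / (π × 3320 psi))

D ≈ 12.9 in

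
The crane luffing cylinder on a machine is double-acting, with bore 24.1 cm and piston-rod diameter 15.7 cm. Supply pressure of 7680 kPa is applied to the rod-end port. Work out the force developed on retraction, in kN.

F ≈ 202 kN

Rod-side annular area A_ann = π/4 × (24.1² − 15.7²) = 262.6 cm^2
On retraction the pressure acts on the annular area (bore minus rod).
F = P × A_ann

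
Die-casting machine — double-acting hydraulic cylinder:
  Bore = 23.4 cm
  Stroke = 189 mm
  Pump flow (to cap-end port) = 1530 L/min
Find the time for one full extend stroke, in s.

Cap-side area A_cap = π/4 × (23.4 cm)² = 430.1 cm^2
Swept volume V = A × L; t = V / Q = A·L / Q

t ≈ 0.319 s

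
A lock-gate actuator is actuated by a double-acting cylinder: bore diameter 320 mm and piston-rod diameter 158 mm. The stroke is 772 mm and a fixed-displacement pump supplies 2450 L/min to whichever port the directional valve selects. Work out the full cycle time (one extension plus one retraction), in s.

t ≈ 2.67 s

Cap-side area A_cap = π/4 × (320 mm)² = 80420 mm^2
Rod-side annular area A_ann = π/4 × (320² − 158²) = 60820 mm^2
t_ext = A_cap·L/Q = 1.521 s
t_ret = A_ann·L/Q = 1.150 s
t_cycle = t_ext + t_ret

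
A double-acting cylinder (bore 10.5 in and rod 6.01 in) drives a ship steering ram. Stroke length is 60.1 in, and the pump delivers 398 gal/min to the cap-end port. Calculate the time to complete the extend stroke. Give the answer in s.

Cap-side area A_cap = π/4 × (10.5 in)² = 86.59 in^2
Swept volume V = A × L; t = V / Q = A·L / Q

t ≈ 3.40 s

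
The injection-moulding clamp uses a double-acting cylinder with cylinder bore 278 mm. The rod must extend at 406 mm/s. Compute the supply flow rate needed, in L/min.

Cap-side area A_cap = π/4 × (278 mm)² = 60700 mm^2
Q = A × v

Q ≈ 1480 L/min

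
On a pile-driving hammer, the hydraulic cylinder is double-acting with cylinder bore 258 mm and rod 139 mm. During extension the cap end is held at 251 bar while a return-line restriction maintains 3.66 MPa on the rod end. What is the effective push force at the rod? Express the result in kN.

Cap-side area A_cap = π/4 × (258 mm)² = 52280 mm^2
Rod-side annular area A_ann = π/4 × (258² − 139²) = 37100 mm^2
Net thrust = P_cap·A_cap − P_rod·A_ann = 1312 kN − 135.8 kN

F ≈ 1180 kN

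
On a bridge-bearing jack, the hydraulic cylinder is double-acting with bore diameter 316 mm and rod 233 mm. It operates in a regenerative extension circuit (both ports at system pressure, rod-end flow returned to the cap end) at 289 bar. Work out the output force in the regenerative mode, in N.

With equal pressure on both faces, forces on the annular region cancel; the net push is pressure × rod cross-section.
Rod cross-section A_rod = π/4 × (233 mm)² = 42640 mm^2
F = P × A_rod

F ≈ 1.23e6 N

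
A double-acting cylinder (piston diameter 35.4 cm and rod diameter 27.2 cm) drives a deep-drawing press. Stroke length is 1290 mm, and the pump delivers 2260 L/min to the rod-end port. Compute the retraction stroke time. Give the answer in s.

Rod-side annular area A_ann = π/4 × (35.4² − 27.2²) = 403.2 cm^2
Swept volume V = A × L; t = V / Q = A·L / Q

t ≈ 1.38 s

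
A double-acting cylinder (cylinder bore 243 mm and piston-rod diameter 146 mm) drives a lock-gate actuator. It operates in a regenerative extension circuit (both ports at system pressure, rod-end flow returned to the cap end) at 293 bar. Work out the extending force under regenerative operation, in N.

With equal pressure on both faces, forces on the annular region cancel; the net push is pressure × rod cross-section.
Rod cross-section A_rod = π/4 × (146 mm)² = 16740 mm^2
F = P × A_rod

F ≈ 4.91e5 N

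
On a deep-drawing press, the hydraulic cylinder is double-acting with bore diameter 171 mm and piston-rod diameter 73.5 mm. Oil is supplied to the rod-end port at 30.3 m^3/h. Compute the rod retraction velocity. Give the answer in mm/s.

Rod-side annular area A_ann = π/4 × (171² − 73.5²) = 18720 mm^2
Flow into the rod-end port fills the annular volume.
v = Q / A

v ≈ 450 mm/s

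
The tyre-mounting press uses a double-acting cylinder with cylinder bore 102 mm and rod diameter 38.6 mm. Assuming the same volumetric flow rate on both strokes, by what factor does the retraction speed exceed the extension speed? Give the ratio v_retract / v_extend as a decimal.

v_ret/v_ext ≈ 1.17

Cap-side area A_cap = π/4 × (102 mm)² = 8171 mm^2
Rod-side annular area A_ann = π/4 × (102² − 38.6²) = 7001 mm^2
For equal Q, v ∝ 1/A, so v_ret/v_ext = A_cap/A_ann.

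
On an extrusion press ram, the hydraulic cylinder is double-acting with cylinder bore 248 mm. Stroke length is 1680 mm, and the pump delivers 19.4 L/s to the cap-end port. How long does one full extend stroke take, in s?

t ≈ 4.18 s

Cap-side area A_cap = π/4 × (248 mm)² = 48310 mm^2
Swept volume V = A × L; t = V / Q = A·L / Q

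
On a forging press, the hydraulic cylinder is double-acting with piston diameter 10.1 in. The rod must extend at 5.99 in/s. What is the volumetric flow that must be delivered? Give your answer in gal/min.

Cap-side area A_cap = π/4 × (10.1 in)² = 80.12 in^2
Q = A × v

Q ≈ 125 gal/min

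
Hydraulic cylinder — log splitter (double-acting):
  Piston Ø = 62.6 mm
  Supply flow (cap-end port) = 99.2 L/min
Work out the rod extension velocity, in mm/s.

Cap-side area A_cap = π/4 × (62.6 mm)² = 3078 mm^2
v = Q / A

v ≈ 537 mm/s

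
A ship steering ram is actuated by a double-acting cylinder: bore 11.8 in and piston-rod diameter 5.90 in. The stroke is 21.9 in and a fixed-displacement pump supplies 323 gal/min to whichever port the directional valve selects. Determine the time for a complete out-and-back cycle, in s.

Cap-side area A_cap = π/4 × (11.8 in)² = 109.4 in^2
Rod-side annular area A_ann = π/4 × (11.8² − 5.90²) = 82.02 in^2
t_ext = A_cap·L/Q = 1.926 s
t_ret = A_ann·L/Q = 1.444 s
t_cycle = t_ext + t_ret

t ≈ 3.37 s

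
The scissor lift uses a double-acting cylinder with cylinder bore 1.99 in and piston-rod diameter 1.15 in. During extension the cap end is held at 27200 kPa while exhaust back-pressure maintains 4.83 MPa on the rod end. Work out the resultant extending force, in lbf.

F ≈ 10800 lbf

Cap-side area A_cap = π/4 × (1.99 in)² = 3.110 in^2
Rod-side annular area A_ann = π/4 × (1.99² − 1.15²) = 2.072 in^2
Net thrust = P_cap·A_cap − P_rod·A_ann = 12270 lbf − 1451 lbf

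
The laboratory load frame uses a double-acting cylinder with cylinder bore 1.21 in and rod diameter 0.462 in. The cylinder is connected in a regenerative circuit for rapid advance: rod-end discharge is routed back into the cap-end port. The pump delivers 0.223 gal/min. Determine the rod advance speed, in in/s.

v ≈ 5.12 in/s

In regeneration the rod-end outflow joins the pump flow into the cap end, so the net volume the pump must supply per unit advance equals the rod cross-section area.
Rod cross-section A_rod = π/4 × (0.462 in)² = 0.1676 in^2
v = Q_pump / A_rod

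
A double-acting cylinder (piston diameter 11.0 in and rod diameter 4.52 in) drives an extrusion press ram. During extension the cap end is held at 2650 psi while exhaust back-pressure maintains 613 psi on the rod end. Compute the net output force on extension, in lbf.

Cap-side area A_cap = π/4 × (11.0 in)² = 95.03 in^2
Rod-side annular area A_ann = π/4 × (11.0² − 4.52²) = 78.99 in^2
Net thrust = P_cap·A_cap − P_rod·A_ann = 2.518e5 lbf − 48420 lbf

F ≈ 2.03e5 lbf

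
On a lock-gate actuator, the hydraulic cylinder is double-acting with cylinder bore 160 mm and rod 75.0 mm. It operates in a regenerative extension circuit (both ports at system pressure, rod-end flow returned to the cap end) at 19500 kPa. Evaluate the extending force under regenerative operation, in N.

With equal pressure on both faces, forces on the annular region cancel; the net push is pressure × rod cross-section.
Rod cross-section A_rod = π/4 × (75.0 mm)² = 4418 mm^2
F = P × A_rod

F ≈ 86100 N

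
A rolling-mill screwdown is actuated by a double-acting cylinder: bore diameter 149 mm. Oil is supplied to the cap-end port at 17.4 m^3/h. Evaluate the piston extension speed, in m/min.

v ≈ 16.6 m/min

Cap-side area A_cap = π/4 × (149 mm)² = 17440 mm^2
v = Q / A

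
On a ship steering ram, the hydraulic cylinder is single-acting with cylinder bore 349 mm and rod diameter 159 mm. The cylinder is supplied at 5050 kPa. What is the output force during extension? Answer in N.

F ≈ 4.83e5 N

Cap-side area A_cap = π/4 × (349 mm)² = 95660 mm^2
F = P × A_cap = 5050 kPa × A_cap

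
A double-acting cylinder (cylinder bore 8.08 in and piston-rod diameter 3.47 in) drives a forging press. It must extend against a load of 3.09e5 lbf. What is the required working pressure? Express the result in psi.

Cap-side area A_cap = π/4 × (8.08 in)² = 51.28 in^2
P = F / A = 3.09e5 lbf / A

P ≈ 6030 psi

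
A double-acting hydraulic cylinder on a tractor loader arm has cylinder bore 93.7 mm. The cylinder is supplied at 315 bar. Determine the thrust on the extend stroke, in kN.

Cap-side area A_cap = π/4 × (93.7 mm)² = 6896 mm^2
F = P × A_cap = 315 bar × A_cap

F ≈ 217 kN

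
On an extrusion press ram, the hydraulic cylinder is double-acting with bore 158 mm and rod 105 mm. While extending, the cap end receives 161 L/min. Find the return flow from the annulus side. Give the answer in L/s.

Q_out ≈ 1.50 L/s

Cap-side area A_cap = π/4 × (158 mm)² = 19610 mm^2
Rod-side annular area A_ann = π/4 × (158² − 105²) = 10950 mm^2
Piston speed v = Q_in/A_cap; rod-end outflow Q_out = v × A_ann = Q_in × A_ann/A_cap.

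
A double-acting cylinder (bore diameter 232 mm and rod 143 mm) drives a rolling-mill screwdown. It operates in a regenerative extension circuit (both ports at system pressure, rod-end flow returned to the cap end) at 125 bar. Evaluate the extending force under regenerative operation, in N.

With equal pressure on both faces, forces on the annular region cancel; the net push is pressure × rod cross-section.
Rod cross-section A_rod = π/4 × (143 mm)² = 16060 mm^2
F = P × A_rod

F ≈ 2.01e5 N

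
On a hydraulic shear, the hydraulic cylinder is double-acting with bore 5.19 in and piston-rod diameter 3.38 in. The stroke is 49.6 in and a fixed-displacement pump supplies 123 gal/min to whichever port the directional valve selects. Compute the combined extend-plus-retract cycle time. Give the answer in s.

t ≈ 3.49 s

Cap-side area A_cap = π/4 × (5.19 in)² = 21.16 in^2
Rod-side annular area A_ann = π/4 × (5.19² − 3.38²) = 12.18 in^2
t_ext = A_cap·L/Q = 2.216 s
t_ret = A_ann·L/Q = 1.276 s
t_cycle = t_ext + t_ret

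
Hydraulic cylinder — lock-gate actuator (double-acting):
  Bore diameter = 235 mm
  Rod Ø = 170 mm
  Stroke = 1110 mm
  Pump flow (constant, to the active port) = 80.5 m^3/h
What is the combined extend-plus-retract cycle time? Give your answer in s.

Cap-side area A_cap = π/4 × (235 mm)² = 43370 mm^2
Rod-side annular area A_ann = π/4 × (235² − 170²) = 20680 mm^2
t_ext = A_cap·L/Q = 2.153 s
t_ret = A_ann·L/Q = 1.026 s
t_cycle = t_ext + t_ret

t ≈ 3.18 s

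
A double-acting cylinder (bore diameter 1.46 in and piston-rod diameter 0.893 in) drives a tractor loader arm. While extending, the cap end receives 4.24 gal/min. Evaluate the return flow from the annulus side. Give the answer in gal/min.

Cap-side area A_cap = π/4 × (1.46 in)² = 1.674 in^2
Rod-side annular area A_ann = π/4 × (1.46² − 0.893²) = 1.048 in^2
Piston speed v = Q_in/A_cap; rod-end outflow Q_out = v × A_ann = Q_in × A_ann/A_cap.

Q_out ≈ 2.65 gal/min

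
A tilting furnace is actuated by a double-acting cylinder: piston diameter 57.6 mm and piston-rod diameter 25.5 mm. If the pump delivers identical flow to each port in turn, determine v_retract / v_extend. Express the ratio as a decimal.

Cap-side area A_cap = π/4 × (57.6 mm)² = 2606 mm^2
Rod-side annular area A_ann = π/4 × (57.6² − 25.5²) = 2095 mm^2
For equal Q, v ∝ 1/A, so v_ret/v_ext = A_cap/A_ann.

v_ret/v_ext ≈ 1.24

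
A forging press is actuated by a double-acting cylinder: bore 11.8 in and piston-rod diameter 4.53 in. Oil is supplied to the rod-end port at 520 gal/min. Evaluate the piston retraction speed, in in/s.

Rod-side annular area A_ann = π/4 × (11.8² − 4.53²) = 93.24 in^2
Flow into the rod-end port fills the annular volume.
v = Q / A

v ≈ 21.5 in/s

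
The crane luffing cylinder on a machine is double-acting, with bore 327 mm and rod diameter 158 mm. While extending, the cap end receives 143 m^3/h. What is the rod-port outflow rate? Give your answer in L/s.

Q_out ≈ 30.4 L/s

Cap-side area A_cap = π/4 × (327 mm)² = 83980 mm^2
Rod-side annular area A_ann = π/4 × (327² − 158²) = 64380 mm^2
Piston speed v = Q_in/A_cap; rod-end outflow Q_out = v × A_ann = Q_in × A_ann/A_cap.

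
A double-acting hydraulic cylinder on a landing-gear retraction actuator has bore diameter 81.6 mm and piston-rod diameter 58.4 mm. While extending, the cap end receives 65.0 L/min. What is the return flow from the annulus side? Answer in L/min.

Q_out ≈ 31.7 L/min

Cap-side area A_cap = π/4 × (81.6 mm)² = 5230 mm^2
Rod-side annular area A_ann = π/4 × (81.6² − 58.4²) = 2551 mm^2
Piston speed v = Q_in/A_cap; rod-end outflow Q_out = v × A_ann = Q_in × A_ann/A_cap.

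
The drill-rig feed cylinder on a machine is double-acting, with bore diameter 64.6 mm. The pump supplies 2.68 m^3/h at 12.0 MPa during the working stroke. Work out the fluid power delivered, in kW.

Hydraulic power = P × Q

W ≈ 8.93 kW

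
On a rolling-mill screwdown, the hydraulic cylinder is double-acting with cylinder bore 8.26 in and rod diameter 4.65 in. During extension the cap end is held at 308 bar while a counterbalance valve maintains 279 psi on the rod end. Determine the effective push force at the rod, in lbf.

F ≈ 2.29e5 lbf

Cap-side area A_cap = π/4 × (8.26 in)² = 53.59 in^2
Rod-side annular area A_ann = π/4 × (8.26² − 4.65²) = 36.60 in^2
Net thrust = P_cap·A_cap − P_rod·A_ann = 2.394e5 lbf − 10210 lbf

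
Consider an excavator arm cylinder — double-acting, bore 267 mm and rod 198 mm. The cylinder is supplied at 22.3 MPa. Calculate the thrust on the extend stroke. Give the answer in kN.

Cap-side area A_cap = π/4 × (267 mm)² = 55990 mm^2
F = P × A_cap = 22.3 MPa × A_cap

F ≈ 1250 kN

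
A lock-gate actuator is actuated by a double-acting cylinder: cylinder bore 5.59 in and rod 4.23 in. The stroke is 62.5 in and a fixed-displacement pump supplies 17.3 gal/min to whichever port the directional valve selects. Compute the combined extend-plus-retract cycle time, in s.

Cap-side area A_cap = π/4 × (5.59 in)² = 24.54 in^2
Rod-side annular area A_ann = π/4 × (5.59² − 4.23²) = 10.49 in^2
t_ext = A_cap·L/Q = 23.03 s
t_ret = A_ann·L/Q = 9.843 s
t_cycle = t_ext + t_ret

t ≈ 32.9 s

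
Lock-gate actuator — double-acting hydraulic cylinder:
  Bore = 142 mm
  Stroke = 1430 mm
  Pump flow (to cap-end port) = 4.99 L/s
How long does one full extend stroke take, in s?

Cap-side area A_cap = π/4 × (142 mm)² = 15840 mm^2
Swept volume V = A × L; t = V / Q = A·L / Q

t ≈ 4.54 s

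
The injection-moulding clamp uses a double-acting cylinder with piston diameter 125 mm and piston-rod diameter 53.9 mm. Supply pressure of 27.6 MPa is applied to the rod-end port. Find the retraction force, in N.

F ≈ 2.76e5 N

Rod-side annular area A_ann = π/4 × (125² − 53.9²) = 9990 mm^2
On retraction the pressure acts on the annular area (bore minus rod).
F = P × A_ann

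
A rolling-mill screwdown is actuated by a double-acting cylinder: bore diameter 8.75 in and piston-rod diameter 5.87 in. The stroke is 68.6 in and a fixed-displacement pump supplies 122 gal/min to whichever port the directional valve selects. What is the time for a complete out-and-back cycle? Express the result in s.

t ≈ 13.6 s

Cap-side area A_cap = π/4 × (8.75 in)² = 60.13 in^2
Rod-side annular area A_ann = π/4 × (8.75² − 5.87²) = 33.07 in^2
t_ext = A_cap·L/Q = 8.782 s
t_ret = A_ann·L/Q = 4.830 s
t_cycle = t_ext + t_ret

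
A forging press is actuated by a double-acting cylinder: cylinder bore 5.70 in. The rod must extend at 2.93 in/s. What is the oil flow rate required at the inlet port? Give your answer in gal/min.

Cap-side area A_cap = π/4 × (5.70 in)² = 25.52 in^2
Q = A × v

Q ≈ 19.4 gal/min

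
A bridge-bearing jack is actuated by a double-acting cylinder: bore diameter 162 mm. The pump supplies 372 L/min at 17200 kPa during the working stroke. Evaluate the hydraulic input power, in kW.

W ≈ 107 kW

Hydraulic power = P × Q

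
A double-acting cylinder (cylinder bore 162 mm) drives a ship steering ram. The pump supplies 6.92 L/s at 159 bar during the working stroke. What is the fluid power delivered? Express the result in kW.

W ≈ 110 kW

Hydraulic power = P × Q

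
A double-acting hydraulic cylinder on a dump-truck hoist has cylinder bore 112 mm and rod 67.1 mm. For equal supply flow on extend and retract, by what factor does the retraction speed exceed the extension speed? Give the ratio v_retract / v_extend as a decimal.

Cap-side area A_cap = π/4 × (112 mm)² = 9852 mm^2
Rod-side annular area A_ann = π/4 × (112² − 67.1²) = 6316 mm^2
For equal Q, v ∝ 1/A, so v_ret/v_ext = A_cap/A_ann.

v_ret/v_ext ≈ 1.56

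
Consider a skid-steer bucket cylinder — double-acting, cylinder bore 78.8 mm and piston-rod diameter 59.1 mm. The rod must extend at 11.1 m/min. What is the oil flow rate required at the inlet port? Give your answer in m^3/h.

Q ≈ 3.25 m^3/h

Cap-side area A_cap = π/4 × (78.8 mm)² = 4877 mm^2
Q = A × v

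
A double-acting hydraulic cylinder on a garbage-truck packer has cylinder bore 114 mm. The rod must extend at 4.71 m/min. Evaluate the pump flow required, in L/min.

Cap-side area A_cap = π/4 × (114 mm)² = 10210 mm^2
Q = A × v

Q ≈ 48.1 L/min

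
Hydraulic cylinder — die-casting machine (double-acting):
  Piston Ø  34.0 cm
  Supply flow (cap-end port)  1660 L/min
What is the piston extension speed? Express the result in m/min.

v ≈ 18.3 m/min

Cap-side area A_cap = π/4 × (34.0 cm)² = 907.9 cm^2
v = Q / A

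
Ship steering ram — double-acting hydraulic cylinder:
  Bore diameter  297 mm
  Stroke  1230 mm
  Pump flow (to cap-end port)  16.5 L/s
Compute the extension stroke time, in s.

Cap-side area A_cap = π/4 × (297 mm)² = 69280 mm^2
Swept volume V = A × L; t = V / Q = A·L / Q

t ≈ 5.16 s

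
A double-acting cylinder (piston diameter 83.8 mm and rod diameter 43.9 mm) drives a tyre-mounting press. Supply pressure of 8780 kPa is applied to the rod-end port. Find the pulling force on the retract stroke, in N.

Rod-side annular area A_ann = π/4 × (83.8² − 43.9²) = 4002 mm^2
On retraction the pressure acts on the annular area (bore minus rod).
F = P × A_ann

F ≈ 35100 N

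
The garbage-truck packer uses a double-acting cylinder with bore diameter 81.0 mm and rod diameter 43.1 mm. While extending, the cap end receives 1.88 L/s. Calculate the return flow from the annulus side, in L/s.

Q_out ≈ 1.35 L/s

Cap-side area A_cap = π/4 × (81.0 mm)² = 5153 mm^2
Rod-side annular area A_ann = π/4 × (81.0² − 43.1²) = 3694 mm^2
Piston speed v = Q_in/A_cap; rod-end outflow Q_out = v × A_ann = Q_in × A_ann/A_cap.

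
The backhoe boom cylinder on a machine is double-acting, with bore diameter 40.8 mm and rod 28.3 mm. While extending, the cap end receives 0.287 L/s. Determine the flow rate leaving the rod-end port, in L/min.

Cap-side area A_cap = π/4 × (40.8 mm)² = 1307 mm^2
Rod-side annular area A_ann = π/4 × (40.8² − 28.3²) = 678.4 mm^2
Piston speed v = Q_in/A_cap; rod-end outflow Q_out = v × A_ann = Q_in × A_ann/A_cap.

Q_out ≈ 8.94 L/min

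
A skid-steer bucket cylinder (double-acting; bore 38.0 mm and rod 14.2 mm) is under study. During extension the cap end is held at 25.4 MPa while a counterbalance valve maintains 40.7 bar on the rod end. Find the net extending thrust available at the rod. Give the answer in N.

F ≈ 24800 N

Cap-side area A_cap = π/4 × (38.0 mm)² = 1134 mm^2
Rod-side annular area A_ann = π/4 × (38.0² − 14.2²) = 975.7 mm^2
Net thrust = P_cap·A_cap − P_rod·A_ann = 28810 N − 3971 N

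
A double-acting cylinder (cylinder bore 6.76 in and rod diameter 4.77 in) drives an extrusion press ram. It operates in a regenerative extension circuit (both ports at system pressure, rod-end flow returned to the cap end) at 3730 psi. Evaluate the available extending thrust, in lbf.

F ≈ 66700 lbf

With equal pressure on both faces, forces on the annular region cancel; the net push is pressure × rod cross-section.
Rod cross-section A_rod = π/4 × (4.77 in)² = 17.87 in^2
F = P × A_rod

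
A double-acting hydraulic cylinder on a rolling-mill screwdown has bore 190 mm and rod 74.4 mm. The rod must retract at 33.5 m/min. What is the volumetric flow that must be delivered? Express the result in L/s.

Rod-side annular area A_ann = π/4 × (190² − 74.4²) = 24010 mm^2
Q = A × v

Q ≈ 13.4 L/s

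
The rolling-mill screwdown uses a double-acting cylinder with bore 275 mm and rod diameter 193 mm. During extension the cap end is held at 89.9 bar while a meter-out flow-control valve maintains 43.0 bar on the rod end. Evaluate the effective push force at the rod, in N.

F ≈ 4.04e5 N

Cap-side area A_cap = π/4 × (275 mm)² = 59400 mm^2
Rod-side annular area A_ann = π/4 × (275² − 193²) = 30140 mm^2
Net thrust = P_cap·A_cap − P_rod·A_ann = 5.340e5 N − 1.296e5 N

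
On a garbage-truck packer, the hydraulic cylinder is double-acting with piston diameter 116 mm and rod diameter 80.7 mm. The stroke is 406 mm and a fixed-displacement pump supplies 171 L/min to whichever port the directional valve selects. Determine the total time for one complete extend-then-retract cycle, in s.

Cap-side area A_cap = π/4 × (116 mm)² = 10570 mm^2
Rod-side annular area A_ann = π/4 × (116² − 80.7²) = 5453 mm^2
t_ext = A_cap·L/Q = 1.506 s
t_ret = A_ann·L/Q = 0.7769 s
t_cycle = t_ext + t_ret

t ≈ 2.28 s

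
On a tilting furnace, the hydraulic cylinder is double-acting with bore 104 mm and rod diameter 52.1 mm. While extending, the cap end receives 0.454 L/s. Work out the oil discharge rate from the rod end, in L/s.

Q_out ≈ 0.340 L/s

Cap-side area A_cap = π/4 × (104 mm)² = 8495 mm^2
Rod-side annular area A_ann = π/4 × (104² − 52.1²) = 6363 mm^2
Piston speed v = Q_in/A_cap; rod-end outflow Q_out = v × A_ann = Q_in × A_ann/A_cap.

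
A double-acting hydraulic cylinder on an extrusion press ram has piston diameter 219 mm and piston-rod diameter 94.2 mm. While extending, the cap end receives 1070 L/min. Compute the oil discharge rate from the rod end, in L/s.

Cap-side area A_cap = π/4 × (219 mm)² = 37670 mm^2
Rod-side annular area A_ann = π/4 × (219² − 94.2²) = 30700 mm^2
Piston speed v = Q_in/A_cap; rod-end outflow Q_out = v × A_ann = Q_in × A_ann/A_cap.

Q_out ≈ 14.5 L/s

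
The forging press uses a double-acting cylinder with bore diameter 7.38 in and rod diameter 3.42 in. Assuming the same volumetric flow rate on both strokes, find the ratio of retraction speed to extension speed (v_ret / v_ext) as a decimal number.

v_ret/v_ext ≈ 1.27

Cap-side area A_cap = π/4 × (7.38 in)² = 42.78 in^2
Rod-side annular area A_ann = π/4 × (7.38² − 3.42²) = 33.59 in^2
For equal Q, v ∝ 1/A, so v_ret/v_ext = A_cap/A_ann.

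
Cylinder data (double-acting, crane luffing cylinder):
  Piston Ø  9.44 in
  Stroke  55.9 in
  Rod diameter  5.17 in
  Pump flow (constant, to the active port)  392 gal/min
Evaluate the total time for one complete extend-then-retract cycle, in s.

t ≈ 4.41 s

Cap-side area A_cap = π/4 × (9.44 in)² = 69.99 in^2
Rod-side annular area A_ann = π/4 × (9.44² − 5.17²) = 49.00 in^2
t_ext = A_cap·L/Q = 2.592 s
t_ret = A_ann·L/Q = 1.815 s
t_cycle = t_ext + t_ret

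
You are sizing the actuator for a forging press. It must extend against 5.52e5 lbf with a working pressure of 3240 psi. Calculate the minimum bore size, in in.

Extension force acts on the full piston face: F = P × (π/4)D².
D = √(4F / (πP)) = √(4 × 5.52e5 lbf / (π × 3240 psi))

D ≈ 14.7 in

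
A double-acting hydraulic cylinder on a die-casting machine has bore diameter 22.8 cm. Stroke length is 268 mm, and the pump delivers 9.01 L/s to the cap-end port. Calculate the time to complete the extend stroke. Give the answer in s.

Cap-side area A_cap = π/4 × (22.8 cm)² = 408.3 cm^2
Swept volume V = A × L; t = V / Q = A·L / Q

t ≈ 1.21 s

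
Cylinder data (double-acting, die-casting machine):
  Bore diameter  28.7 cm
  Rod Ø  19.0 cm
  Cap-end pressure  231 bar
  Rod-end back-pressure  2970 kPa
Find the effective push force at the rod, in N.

Cap-side area A_cap = π/4 × (28.7 cm)² = 646.9 cm^2
Rod-side annular area A_ann = π/4 × (28.7² − 19.0²) = 363.4 cm^2
Net thrust = P_cap·A_cap − P_rod·A_ann = 1.494e6 N − 1.079e5 N

F ≈ 1.39e6 N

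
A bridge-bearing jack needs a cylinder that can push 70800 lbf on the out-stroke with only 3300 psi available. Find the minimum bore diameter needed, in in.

Extension force acts on the full piston face: F = P × (π/4)D².
D = √(4F / (πP)) = √(4 × 70800 lbf / (π × 3300 psi))

D ≈ 5.23 in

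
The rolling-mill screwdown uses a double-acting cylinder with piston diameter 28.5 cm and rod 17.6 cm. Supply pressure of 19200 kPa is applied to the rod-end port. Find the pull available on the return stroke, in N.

F ≈ 7.58e5 N

Rod-side annular area A_ann = π/4 × (28.5² − 17.6²) = 394.7 cm^2
On retraction the pressure acts on the annular area (bore minus rod).
F = P × A_ann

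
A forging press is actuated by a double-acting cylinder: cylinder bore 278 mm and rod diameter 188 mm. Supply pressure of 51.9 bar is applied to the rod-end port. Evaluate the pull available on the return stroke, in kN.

Rod-side annular area A_ann = π/4 × (278² − 188²) = 32940 mm^2
On retraction the pressure acts on the annular area (bore minus rod).
F = P × A_ann

F ≈ 171 kN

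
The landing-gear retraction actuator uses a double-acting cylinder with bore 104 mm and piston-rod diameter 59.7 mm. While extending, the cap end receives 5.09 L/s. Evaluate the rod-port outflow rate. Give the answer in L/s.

Q_out ≈ 3.41 L/s

Cap-side area A_cap = π/4 × (104 mm)² = 8495 mm^2
Rod-side annular area A_ann = π/4 × (104² − 59.7²) = 5696 mm^2
Piston speed v = Q_in/A_cap; rod-end outflow Q_out = v × A_ann = Q_in × A_ann/A_cap.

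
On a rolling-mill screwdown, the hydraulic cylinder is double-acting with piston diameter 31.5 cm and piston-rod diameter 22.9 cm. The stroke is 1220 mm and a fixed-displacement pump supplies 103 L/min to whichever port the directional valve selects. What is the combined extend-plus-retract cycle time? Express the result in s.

Cap-side area A_cap = π/4 × (31.5 cm)² = 779.3 cm^2
Rod-side annular area A_ann = π/4 × (31.5² − 22.9²) = 367.4 cm^2
t_ext = A_cap·L/Q = 55.38 s
t_ret = A_ann·L/Q = 26.11 s
t_cycle = t_ext + t_ret

t ≈ 81.5 s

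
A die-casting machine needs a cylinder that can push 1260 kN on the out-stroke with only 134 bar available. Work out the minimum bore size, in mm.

Extension force acts on the full piston face: F = P × (π/4)D².
D = √(4F / (πP)) = √(4 × 1260 kN / (π × 134 bar))

D ≈ 346 mm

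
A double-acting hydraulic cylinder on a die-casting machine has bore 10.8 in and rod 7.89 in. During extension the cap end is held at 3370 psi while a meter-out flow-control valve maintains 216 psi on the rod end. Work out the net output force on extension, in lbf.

Cap-side area A_cap = π/4 × (10.8 in)² = 91.61 in^2
Rod-side annular area A_ann = π/4 × (10.8² − 7.89²) = 42.72 in^2
Net thrust = P_cap·A_cap − P_rod·A_ann = 3.087e5 lbf − 9227 lbf

F ≈ 2.99e5 lbf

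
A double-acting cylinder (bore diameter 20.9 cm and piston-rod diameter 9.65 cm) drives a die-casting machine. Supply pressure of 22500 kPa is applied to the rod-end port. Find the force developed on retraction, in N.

Rod-side annular area A_ann = π/4 × (20.9² − 9.65²) = 269.9 cm^2
On retraction the pressure acts on the annular area (bore minus rod).
F = P × A_ann

F ≈ 6.07e5 N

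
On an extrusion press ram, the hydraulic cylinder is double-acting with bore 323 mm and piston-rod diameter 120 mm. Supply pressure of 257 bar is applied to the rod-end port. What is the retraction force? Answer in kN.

F ≈ 1820 kN

Rod-side annular area A_ann = π/4 × (323² − 120²) = 70630 mm^2
On retraction the pressure acts on the annular area (bore minus rod).
F = P × A_ann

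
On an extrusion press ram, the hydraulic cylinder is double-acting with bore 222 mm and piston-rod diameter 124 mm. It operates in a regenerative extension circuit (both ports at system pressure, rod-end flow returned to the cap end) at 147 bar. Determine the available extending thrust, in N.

With equal pressure on both faces, forces on the annular region cancel; the net push is pressure × rod cross-section.
Rod cross-section A_rod = π/4 × (124 mm)² = 12080 mm^2
F = P × A_rod

F ≈ 1.78e5 N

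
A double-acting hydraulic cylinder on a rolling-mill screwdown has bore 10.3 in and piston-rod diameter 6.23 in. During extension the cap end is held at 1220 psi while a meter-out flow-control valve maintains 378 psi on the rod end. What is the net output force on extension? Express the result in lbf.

Cap-side area A_cap = π/4 × (10.3 in)² = 83.32 in^2
Rod-side annular area A_ann = π/4 × (10.3² − 6.23²) = 52.84 in^2
Net thrust = P_cap·A_cap − P_rod·A_ann = 1.017e5 lbf − 19970 lbf

F ≈ 81700 lbf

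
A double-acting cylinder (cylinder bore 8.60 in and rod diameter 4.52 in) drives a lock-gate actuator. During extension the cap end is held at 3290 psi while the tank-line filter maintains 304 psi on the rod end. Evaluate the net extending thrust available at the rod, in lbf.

F ≈ 1.78e5 lbf

Cap-side area A_cap = π/4 × (8.60 in)² = 58.09 in^2
Rod-side annular area A_ann = π/4 × (8.60² − 4.52²) = 42.04 in^2
Net thrust = P_cap·A_cap − P_rod·A_ann = 1.911e5 lbf − 12780 lbf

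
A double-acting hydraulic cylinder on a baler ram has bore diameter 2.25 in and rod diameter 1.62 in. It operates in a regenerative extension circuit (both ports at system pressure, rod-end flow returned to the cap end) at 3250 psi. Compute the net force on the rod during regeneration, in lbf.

With equal pressure on both faces, forces on the annular region cancel; the net push is pressure × rod cross-section.
Rod cross-section A_rod = π/4 × (1.62 in)² = 2.061 in^2
F = P × A_rod

F ≈ 6700 lbf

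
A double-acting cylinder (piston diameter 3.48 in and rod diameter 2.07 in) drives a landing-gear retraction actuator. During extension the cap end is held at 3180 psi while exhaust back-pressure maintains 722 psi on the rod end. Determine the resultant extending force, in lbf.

Cap-side area A_cap = π/4 × (3.48 in)² = 9.511 in^2
Rod-side annular area A_ann = π/4 × (3.48² − 2.07²) = 6.146 in^2
Net thrust = P_cap·A_cap − P_rod·A_ann = 30250 lbf − 4438 lbf

F ≈ 25800 lbf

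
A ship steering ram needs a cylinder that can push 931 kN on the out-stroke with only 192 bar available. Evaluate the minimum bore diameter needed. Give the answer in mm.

Extension force acts on the full piston face: F = P × (π/4)D².
D = √(4F / (πP)) = √(4 × 931 kN / (π × 192 bar))

D ≈ 248 mm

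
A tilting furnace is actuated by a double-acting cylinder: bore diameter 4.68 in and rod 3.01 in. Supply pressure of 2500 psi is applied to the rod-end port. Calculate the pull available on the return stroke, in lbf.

Rod-side annular area A_ann = π/4 × (4.68² − 3.01²) = 10.09 in^2
On retraction the pressure acts on the annular area (bore minus rod).
F = P × A_ann

F ≈ 25200 lbf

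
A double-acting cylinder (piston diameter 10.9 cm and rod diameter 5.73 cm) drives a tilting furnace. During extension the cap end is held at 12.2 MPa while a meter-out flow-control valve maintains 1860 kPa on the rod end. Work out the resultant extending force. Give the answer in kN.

F ≈ 101 kN

Cap-side area A_cap = π/4 × (10.9 cm)² = 93.31 cm^2
Rod-side annular area A_ann = π/4 × (10.9² − 5.73²) = 67.53 cm^2
Net thrust = P_cap·A_cap − P_rod·A_ann = 113.8 kN − 12.56 kN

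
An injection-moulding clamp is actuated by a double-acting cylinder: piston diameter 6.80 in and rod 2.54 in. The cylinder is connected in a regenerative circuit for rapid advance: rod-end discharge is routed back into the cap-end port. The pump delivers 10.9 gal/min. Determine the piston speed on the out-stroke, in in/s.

v ≈ 8.28 in/s

In regeneration the rod-end outflow joins the pump flow into the cap end, so the net volume the pump must supply per unit advance equals the rod cross-section area.
Rod cross-section A_rod = π/4 × (2.54 in)² = 5.067 in^2
v = Q_pump / A_rod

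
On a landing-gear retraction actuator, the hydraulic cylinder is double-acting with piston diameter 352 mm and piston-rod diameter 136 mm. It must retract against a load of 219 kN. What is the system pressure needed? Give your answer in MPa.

Rod-side annular area A_ann = π/4 × (352² − 136²) = 82790 mm^2
Retraction: pressure acts on the annular area.
P = F / A = 219 kN / A

P ≈ 2.65 MPa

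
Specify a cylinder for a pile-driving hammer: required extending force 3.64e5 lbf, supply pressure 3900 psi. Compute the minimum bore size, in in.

D ≈ 10.9 in

Extension force acts on the full piston face: F = P × (π/4)D².
D = √(4F / (πP)) = √(4 × 3.64e5 lbf / (π × 3900 psi))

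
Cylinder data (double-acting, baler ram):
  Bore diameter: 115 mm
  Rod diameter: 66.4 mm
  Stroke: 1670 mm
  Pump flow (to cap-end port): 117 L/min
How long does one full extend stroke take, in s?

Cap-side area A_cap = π/4 × (115 mm)² = 10390 mm^2
Swept volume V = A × L; t = V / Q = A·L / Q

t ≈ 8.90 s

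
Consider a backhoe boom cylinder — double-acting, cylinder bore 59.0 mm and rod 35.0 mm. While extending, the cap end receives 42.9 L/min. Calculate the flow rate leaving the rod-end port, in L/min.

Cap-side area A_cap = π/4 × (59.0 mm)² = 2734 mm^2
Rod-side annular area A_ann = π/4 × (59.0² − 35.0²) = 1772 mm^2
Piston speed v = Q_in/A_cap; rod-end outflow Q_out = v × A_ann = Q_in × A_ann/A_cap.

Q_out ≈ 27.8 L/min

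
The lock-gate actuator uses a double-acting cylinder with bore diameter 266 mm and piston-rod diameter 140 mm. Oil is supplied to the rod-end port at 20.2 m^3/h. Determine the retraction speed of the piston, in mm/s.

Rod-side annular area A_ann = π/4 × (266² − 140²) = 40180 mm^2
Flow into the rod-end port fills the annular volume.
v = Q / A

v ≈ 140 mm/s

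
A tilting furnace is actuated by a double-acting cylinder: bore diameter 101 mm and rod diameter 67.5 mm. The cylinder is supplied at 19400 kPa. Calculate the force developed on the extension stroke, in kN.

F ≈ 155 kN

Cap-side area A_cap = π/4 × (101 mm)² = 8012 mm^2
F = P × A_cap = 19400 kPa × A_cap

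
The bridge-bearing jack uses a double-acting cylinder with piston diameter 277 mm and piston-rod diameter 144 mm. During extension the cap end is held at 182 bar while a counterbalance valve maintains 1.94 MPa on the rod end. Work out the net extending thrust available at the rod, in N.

F ≈ 1.01e6 N

Cap-side area A_cap = π/4 × (277 mm)² = 60260 mm^2
Rod-side annular area A_ann = π/4 × (277² − 144²) = 43980 mm^2
Net thrust = P_cap·A_cap − P_rod·A_ann = 1.097e6 N − 85310 N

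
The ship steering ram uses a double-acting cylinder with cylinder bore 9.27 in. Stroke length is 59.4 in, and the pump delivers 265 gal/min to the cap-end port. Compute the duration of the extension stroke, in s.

Cap-side area A_cap = π/4 × (9.27 in)² = 67.49 in^2
Swept volume V = A × L; t = V / Q = A·L / Q

t ≈ 3.93 s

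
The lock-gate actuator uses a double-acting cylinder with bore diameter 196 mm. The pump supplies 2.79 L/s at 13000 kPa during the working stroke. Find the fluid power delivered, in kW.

W ≈ 36.3 kW

Hydraulic power = P × Q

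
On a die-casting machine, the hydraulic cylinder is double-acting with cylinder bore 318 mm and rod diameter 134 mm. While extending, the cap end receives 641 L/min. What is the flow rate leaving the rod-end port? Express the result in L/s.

Cap-side area A_cap = π/4 × (318 mm)² = 79420 mm^2
Rod-side annular area A_ann = π/4 × (318² − 134²) = 65320 mm^2
Piston speed v = Q_in/A_cap; rod-end outflow Q_out = v × A_ann = Q_in × A_ann/A_cap.

Q_out ≈ 8.79 L/s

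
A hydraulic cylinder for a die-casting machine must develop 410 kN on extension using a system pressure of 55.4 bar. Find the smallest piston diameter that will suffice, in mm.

Extension force acts on the full piston face: F = P × (π/4)D².
D = √(4F / (πP)) = √(4 × 410 kN / (π × 55.4 bar))

D ≈ 307 mm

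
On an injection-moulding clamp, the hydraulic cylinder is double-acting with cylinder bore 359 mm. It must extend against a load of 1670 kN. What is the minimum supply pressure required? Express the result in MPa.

Cap-side area A_cap = π/4 × (359 mm)² = 1.012e5 mm^2
P = F / A = 1670 kN / A

P ≈ 16.5 MPa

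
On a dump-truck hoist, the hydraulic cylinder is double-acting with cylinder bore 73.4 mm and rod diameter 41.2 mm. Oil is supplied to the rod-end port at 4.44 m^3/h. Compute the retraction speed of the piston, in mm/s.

Rod-side annular area A_ann = π/4 × (73.4² − 41.2²) = 2898 mm^2
Flow into the rod-end port fills the annular volume.
v = Q / A

v ≈ 426 mm/s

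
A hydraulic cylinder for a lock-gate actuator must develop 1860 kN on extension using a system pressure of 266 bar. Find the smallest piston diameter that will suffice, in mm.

Extension force acts on the full piston face: F = P × (π/4)D².
D = √(4F / (πP)) = √(4 × 1860 kN / (π × 266 bar))

D ≈ 298 mm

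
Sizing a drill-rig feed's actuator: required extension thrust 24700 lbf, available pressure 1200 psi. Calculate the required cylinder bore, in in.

Extension force acts on the full piston face: F = P × (π/4)D².
D = √(4F / (πP)) = √(4 × 24700 lbf / (π × 1200 psi))

D ≈ 5.12 in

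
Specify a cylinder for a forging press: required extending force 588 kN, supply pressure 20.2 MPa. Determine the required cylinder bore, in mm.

Extension force acts on the full piston face: F = P × (π/4)D².
D = √(4F / (πP)) = √(4 × 588 kN / (π × 20.2 MPa))

D ≈ 193 mm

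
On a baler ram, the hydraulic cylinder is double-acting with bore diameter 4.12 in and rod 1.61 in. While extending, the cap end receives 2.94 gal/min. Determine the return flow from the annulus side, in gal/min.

Cap-side area A_cap = π/4 × (4.12 in)² = 13.33 in^2
Rod-side annular area A_ann = π/4 × (4.12² − 1.61²) = 11.30 in^2
Piston speed v = Q_in/A_cap; rod-end outflow Q_out = v × A_ann = Q_in × A_ann/A_cap.

Q_out ≈ 2.49 gal/min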